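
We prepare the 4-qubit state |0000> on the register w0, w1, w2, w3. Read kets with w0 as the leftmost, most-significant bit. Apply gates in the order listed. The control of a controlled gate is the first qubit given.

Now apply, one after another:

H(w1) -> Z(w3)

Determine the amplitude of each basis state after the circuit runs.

After the circuit, the state carries amplitude sqrt(2)/2 on |0000>, sqrt(2)/2 on |0100>, and 0 on every other basis state.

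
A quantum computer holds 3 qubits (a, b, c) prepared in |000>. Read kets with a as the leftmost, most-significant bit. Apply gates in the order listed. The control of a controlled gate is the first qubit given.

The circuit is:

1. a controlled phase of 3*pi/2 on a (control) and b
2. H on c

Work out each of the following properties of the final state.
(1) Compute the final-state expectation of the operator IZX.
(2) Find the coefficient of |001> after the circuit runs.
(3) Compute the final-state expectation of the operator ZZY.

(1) The observable IZX averages to 1.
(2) The final state's coefficient on |001> equals sqrt(2)/2.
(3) The observable ZZY averages to 0.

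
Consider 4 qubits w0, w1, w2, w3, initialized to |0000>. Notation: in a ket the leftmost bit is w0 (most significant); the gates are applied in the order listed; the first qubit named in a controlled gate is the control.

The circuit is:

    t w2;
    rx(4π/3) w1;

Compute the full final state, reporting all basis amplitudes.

After the circuit, the state carries amplitude -1/2 on |0000>, -sqrt(3)*I/2 on |0100>, and 0 on every other basis state.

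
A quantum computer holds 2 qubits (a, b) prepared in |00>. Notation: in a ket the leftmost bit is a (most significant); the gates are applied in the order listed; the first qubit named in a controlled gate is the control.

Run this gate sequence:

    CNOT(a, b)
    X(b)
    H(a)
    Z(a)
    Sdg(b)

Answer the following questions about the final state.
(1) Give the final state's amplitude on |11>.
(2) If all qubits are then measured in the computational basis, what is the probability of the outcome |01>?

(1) The final state's coefficient on |11> equals sqrt(2)*I/2.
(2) A full measurement returns |01> with probability 1/2.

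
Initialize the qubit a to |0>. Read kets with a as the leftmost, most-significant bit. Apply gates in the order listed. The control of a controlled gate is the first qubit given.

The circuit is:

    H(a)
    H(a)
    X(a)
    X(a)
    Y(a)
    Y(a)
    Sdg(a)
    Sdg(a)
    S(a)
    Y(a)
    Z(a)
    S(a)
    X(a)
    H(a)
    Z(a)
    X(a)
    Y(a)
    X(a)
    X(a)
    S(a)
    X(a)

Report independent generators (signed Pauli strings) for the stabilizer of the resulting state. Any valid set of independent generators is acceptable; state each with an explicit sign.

The final state is stabilized by the group generated by -Y; other independent generating sets are equally valid. Key observation: gates 1-2 undo each other exactly, leaving only the rest of the circuit to track.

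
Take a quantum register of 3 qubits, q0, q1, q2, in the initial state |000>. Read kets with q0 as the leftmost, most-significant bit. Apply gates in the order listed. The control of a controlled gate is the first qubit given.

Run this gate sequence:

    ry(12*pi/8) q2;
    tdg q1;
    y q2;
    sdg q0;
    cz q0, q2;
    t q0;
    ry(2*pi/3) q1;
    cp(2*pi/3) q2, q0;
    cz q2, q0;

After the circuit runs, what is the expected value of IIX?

In the final state, IIX has expectation 1.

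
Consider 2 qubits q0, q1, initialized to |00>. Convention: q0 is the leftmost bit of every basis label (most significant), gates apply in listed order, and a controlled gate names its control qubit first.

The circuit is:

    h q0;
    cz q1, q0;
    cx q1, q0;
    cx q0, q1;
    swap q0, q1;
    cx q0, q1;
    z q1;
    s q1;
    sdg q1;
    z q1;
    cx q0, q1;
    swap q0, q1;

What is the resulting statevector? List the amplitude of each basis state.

The final amplitudes are sqrt(2)/2 on |00>, 0 on |01>, 0 on |10>, sqrt(2)/2 on |11>.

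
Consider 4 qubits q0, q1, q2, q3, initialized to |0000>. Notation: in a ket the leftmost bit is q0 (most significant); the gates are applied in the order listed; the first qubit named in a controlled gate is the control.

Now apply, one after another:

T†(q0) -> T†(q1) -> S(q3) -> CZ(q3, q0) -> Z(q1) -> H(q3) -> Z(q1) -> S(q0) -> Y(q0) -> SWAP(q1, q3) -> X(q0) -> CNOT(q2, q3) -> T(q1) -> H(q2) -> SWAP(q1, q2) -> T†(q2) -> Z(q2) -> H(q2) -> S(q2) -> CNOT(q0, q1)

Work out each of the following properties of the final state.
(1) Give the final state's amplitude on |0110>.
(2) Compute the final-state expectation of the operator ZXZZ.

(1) The amplitude on |0110> is -sqrt(2)/2.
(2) The expectation value of ZXZZ is -1.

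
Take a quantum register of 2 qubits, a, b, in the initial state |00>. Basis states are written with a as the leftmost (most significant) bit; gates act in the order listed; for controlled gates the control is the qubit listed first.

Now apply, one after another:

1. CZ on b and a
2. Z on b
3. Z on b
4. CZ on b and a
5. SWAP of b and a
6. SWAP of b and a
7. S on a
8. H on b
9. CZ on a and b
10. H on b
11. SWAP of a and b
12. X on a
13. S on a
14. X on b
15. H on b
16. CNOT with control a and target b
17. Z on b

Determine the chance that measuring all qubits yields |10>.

A full measurement returns |10> with probability 1/2. Key observation: gates 1-4 undo each other exactly, leaving only the rest of the circuit to track.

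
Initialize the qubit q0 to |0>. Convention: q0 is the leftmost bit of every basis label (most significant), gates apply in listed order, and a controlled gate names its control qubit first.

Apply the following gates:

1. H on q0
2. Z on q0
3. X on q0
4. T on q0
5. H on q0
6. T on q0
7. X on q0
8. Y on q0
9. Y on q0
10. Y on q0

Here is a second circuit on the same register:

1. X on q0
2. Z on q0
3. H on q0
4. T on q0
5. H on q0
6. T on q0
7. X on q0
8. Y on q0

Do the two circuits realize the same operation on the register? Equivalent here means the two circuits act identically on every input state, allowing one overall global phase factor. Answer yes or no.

Yes, they are equivalent — the unitaries differ by at most a global phase.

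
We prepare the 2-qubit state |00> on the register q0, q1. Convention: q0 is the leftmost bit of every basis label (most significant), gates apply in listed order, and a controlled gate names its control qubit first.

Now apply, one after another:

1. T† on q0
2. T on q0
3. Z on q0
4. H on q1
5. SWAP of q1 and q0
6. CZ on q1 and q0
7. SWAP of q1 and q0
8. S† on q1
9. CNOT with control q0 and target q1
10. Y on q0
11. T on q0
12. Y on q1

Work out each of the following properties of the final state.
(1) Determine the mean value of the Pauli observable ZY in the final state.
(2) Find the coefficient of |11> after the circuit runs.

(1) In the final state, ZY has expectation 1.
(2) The amplitude on |11> is -sqrt(2)*exp(I*pi/4)/2.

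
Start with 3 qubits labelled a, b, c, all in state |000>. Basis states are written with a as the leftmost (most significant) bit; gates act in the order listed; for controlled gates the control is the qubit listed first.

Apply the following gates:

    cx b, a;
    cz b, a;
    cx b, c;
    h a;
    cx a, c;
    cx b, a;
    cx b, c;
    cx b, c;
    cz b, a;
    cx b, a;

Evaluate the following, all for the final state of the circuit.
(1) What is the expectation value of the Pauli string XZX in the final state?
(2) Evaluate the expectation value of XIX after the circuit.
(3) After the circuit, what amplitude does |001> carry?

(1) The observable XZX averages to 1.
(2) In the final state, XIX has expectation 1.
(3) The final state's coefficient on |001> equals 0.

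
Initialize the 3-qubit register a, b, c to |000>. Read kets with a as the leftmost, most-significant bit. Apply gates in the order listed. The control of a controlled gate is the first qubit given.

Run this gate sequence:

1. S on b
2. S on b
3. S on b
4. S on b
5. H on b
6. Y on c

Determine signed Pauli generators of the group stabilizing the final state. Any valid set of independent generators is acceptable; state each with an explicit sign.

The stabilizer group can be generated by +IXI, +ZII, -IIZ, among other valid generating sets. Key observation: gates 1-4 undo each other exactly, leaving only the rest of the circuit to track.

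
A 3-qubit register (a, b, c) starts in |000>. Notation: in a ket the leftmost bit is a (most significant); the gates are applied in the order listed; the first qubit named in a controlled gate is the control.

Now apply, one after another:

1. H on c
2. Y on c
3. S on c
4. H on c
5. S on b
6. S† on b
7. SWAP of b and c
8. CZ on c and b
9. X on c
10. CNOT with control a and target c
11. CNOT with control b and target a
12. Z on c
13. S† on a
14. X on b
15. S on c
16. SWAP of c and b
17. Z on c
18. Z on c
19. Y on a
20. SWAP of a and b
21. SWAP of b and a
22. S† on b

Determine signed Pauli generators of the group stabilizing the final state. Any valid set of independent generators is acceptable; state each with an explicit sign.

The stabilizer group can be generated by -XIX, +ZIZ, -IZI, among other valid generating sets.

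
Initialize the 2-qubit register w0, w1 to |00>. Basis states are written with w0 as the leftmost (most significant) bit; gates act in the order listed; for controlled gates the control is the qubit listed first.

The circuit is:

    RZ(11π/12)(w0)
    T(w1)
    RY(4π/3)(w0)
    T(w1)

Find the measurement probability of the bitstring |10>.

The probability of measuring |10> is 3/4.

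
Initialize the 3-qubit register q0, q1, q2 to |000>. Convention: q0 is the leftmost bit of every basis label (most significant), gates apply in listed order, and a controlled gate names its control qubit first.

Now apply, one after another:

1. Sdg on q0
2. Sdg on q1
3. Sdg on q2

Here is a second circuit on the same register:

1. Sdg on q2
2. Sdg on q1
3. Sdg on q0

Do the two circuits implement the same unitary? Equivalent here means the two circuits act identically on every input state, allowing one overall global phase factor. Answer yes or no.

Yes, they are equivalent — the unitaries differ by at most a global phase.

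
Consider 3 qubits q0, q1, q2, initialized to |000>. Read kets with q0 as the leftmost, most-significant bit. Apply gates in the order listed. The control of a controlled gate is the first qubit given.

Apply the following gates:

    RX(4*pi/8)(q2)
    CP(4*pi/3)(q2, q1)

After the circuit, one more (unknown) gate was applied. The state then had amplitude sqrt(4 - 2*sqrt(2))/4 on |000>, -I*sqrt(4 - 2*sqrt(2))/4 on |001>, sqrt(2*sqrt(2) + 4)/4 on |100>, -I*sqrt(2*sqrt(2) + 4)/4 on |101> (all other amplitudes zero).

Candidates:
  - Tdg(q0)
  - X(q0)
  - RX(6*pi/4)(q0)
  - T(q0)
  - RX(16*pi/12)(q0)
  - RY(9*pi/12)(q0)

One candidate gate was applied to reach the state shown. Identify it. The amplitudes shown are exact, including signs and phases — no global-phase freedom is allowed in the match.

The applied gate was RY(9*pi/12)(q0).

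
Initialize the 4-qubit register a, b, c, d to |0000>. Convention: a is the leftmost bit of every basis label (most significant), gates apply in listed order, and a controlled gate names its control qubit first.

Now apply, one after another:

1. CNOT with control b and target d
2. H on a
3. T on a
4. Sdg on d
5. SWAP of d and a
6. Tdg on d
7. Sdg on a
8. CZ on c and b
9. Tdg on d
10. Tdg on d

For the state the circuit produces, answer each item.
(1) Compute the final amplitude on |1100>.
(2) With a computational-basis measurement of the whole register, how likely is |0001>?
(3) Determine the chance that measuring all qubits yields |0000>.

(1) The amplitude on |1100> is 0.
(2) Outcome |0001> occurs with probability 1/2.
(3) A full measurement returns |0000> with probability 1/2.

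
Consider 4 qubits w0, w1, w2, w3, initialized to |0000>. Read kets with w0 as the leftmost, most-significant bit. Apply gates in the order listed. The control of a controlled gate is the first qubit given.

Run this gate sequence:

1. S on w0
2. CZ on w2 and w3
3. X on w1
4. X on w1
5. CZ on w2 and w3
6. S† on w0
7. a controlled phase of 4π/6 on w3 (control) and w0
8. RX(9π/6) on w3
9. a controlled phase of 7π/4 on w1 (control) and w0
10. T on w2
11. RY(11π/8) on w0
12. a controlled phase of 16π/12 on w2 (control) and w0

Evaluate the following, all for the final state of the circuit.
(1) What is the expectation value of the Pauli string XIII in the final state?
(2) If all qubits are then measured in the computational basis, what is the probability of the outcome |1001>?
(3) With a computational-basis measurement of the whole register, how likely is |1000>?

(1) The observable XIII averages to -sqrt(sqrt(2) + 2)/2. Key observation: steps 1-6 multiply out to the identity, so the circuit reduces to the remaining gates.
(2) Outcome |1001> occurs with probability sqrt(2 - sqrt(2))/8 + 1/4.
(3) A full measurement returns |1000> with probability sqrt(2 - sqrt(2))/8 + 1/4.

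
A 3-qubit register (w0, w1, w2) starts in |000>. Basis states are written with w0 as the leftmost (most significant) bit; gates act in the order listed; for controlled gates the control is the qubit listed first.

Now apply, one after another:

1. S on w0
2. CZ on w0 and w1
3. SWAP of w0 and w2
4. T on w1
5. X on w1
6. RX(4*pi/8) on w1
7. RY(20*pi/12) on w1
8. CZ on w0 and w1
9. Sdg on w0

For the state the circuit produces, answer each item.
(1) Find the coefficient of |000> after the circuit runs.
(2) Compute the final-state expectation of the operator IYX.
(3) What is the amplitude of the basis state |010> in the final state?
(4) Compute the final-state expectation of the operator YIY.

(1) |000> carries amplitude -sqrt(2)/4 + sqrt(6)*I/4 in the final state.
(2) In the final state, IYX has expectation 0.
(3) The amplitude on |010> is -sqrt(6)/4 - sqrt(2)*I/4.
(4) The observable YIY averages to 0.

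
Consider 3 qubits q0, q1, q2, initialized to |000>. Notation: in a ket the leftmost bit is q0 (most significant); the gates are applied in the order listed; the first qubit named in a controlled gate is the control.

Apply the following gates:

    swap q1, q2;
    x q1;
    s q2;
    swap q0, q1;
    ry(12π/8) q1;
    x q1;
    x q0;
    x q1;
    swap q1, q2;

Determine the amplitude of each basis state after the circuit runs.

The final amplitudes are -sqrt(2)/2 on |000>, sqrt(2)/2 on |001>, and 0 on every other basis state.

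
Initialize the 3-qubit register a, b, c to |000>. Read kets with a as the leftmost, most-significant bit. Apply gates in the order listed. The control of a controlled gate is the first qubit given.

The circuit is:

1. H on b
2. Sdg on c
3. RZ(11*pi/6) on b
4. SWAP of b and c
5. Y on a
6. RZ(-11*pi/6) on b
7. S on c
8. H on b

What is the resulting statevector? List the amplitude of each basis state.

The final amplitudes are 0 on |000>, 0 on |001>, 0 on |010>, 0 on |011>, I/2 on |100>, exp(5*I*pi/6)/2 on |101>, I/2 on |110>, exp(5*I*pi/6)/2 on |111>.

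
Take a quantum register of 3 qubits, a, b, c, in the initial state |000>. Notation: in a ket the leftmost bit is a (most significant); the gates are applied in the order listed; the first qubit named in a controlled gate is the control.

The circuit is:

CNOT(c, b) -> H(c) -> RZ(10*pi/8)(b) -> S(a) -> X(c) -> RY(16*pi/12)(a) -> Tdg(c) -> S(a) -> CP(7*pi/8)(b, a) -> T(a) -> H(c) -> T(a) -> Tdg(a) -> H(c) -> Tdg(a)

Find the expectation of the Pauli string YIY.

In the final state, YIY has expectation sqrt(6)/4. Key observation: gates 10-15 undo each other exactly, leaving only the rest of the circuit to track.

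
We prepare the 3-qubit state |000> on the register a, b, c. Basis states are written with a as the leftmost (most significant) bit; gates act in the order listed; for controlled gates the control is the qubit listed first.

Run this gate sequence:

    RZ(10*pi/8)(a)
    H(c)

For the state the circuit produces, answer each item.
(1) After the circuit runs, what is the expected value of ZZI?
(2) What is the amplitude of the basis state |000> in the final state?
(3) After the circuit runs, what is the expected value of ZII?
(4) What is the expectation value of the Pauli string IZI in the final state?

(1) The expectation value of ZZI is 1.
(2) |000> carries amplitude -sqrt(2)*exp(3*I*pi/8)/2 in the final state.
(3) The observable ZII averages to 1.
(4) In the final state, IZI has expectation 1.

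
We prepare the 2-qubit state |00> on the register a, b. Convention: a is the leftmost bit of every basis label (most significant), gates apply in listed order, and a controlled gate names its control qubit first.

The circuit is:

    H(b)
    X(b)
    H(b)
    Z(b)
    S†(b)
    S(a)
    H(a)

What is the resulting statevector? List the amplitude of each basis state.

The final amplitudes are sqrt(2)/2 on |00>, 0 on |01>, sqrt(2)/2 on |10>, 0 on |11>. Key observation: the block from step 1 through step 4 cancels to the identity and can be dropped.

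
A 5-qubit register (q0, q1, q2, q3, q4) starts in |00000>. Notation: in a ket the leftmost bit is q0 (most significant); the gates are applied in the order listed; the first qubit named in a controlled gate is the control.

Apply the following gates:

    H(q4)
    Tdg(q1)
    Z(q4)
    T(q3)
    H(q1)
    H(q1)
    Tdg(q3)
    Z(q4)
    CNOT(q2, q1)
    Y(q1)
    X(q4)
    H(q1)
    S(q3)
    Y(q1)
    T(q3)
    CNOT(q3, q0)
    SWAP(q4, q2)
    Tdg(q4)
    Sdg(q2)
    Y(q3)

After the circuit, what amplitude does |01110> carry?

The amplitude on |01110> is -1/2.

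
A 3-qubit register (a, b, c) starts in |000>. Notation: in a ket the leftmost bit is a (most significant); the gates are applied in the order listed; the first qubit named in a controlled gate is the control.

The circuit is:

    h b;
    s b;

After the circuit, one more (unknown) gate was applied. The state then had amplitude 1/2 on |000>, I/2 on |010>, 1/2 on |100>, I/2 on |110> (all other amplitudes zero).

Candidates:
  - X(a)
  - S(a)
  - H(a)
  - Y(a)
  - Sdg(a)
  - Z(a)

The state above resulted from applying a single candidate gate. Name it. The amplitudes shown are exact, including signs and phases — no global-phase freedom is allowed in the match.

The unique candidate consistent with the amplitudes is H(a).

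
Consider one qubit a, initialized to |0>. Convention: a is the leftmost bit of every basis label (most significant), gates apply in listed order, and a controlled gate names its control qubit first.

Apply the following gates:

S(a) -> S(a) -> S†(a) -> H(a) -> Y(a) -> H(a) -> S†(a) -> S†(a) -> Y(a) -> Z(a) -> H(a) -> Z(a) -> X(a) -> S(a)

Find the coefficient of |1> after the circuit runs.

The amplitude on |1> is sqrt(2)*I/2.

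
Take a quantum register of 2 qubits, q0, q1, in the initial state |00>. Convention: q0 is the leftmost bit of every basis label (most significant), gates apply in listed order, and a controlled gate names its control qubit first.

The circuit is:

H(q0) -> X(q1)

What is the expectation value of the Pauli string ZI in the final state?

The expectation value of ZI is 0.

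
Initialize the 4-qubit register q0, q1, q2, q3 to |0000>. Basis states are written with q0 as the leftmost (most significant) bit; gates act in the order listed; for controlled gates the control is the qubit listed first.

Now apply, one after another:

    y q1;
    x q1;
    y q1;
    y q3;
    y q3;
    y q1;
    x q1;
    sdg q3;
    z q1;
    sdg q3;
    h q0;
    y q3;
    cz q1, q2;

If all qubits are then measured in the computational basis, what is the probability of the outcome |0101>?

Outcome |0101> occurs with probability 1/2. Key observation: gates 2-7 undo each other exactly, leaving only the rest of the circuit to track.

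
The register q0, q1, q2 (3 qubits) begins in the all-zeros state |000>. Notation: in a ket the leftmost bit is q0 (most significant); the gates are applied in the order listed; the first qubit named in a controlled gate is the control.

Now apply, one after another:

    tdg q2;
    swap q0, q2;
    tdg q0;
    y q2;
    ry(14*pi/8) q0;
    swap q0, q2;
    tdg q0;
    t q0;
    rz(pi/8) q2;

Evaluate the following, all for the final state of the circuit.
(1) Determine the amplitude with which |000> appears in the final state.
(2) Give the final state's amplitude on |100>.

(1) |000> carries amplitude 0 in the final state.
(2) |100> carries amplitude -sqrt(sqrt(2) + 2)*exp(7*I*pi/16)/2 in the final state.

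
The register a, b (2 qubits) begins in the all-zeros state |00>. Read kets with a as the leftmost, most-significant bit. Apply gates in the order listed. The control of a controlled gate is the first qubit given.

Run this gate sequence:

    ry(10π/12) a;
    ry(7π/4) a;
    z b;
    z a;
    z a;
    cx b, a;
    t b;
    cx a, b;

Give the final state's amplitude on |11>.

The final state's coefficient on |11> equals -sqrt(6*sqrt(2) + 12)/8 - sqrt(2*sqrt(2) + 4)/8 - sqrt(4 - 2*sqrt(2))/8 + sqrt(12 - 6*sqrt(2))/8.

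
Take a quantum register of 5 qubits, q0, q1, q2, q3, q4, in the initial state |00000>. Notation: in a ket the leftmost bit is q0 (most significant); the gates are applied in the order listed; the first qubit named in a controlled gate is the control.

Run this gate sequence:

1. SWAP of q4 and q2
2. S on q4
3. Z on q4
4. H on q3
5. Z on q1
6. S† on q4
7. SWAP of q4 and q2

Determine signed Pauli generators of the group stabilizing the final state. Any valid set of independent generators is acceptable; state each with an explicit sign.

One valid set of independent stabilizer generators is +IIIXI, +ZIIII, +IZIII, +IIZII, +IIIIZ (any independent generating set of the same group is equally correct).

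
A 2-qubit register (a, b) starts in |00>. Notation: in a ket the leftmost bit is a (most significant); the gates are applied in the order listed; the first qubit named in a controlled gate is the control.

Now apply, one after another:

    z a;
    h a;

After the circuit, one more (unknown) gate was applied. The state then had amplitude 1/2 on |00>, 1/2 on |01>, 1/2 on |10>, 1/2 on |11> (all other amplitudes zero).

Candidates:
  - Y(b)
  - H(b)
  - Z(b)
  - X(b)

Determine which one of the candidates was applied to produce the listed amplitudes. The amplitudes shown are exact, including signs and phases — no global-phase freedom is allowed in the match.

The unique candidate consistent with the amplitudes is H(b).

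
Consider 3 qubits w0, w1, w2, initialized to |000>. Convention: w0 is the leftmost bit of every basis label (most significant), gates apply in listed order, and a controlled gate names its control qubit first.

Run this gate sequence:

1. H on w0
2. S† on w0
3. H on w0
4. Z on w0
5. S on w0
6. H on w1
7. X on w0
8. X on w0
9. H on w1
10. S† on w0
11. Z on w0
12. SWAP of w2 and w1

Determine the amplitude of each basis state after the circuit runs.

After the circuit, the state carries amplitude 1/2 - I/2 on |000>, 1/2 + I/2 on |100>, and 0 on every other basis state. Key observation: the block from step 4 through step 11 cancels to the identity and can be dropped.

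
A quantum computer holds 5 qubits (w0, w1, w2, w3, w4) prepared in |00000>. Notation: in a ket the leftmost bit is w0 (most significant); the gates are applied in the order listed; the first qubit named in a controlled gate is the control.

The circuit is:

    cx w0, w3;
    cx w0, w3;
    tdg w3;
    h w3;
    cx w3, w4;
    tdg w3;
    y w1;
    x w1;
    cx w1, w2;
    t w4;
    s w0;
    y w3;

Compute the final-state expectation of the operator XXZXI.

The expectation value of XXZXI is 0. Key observation: the block from step 1 through step 2 cancels to the identity and can be dropped.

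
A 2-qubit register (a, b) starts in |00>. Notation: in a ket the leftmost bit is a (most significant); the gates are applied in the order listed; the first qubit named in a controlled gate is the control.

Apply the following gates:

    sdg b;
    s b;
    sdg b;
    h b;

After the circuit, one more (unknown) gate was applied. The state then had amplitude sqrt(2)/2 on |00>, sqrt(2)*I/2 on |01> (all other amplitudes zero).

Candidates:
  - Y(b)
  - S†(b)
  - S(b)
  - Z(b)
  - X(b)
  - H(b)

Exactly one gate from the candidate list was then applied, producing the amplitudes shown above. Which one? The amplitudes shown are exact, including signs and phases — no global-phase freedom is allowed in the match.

It was S(b) that produced the state shown. Key observation: gates 2-3 undo each other exactly, leaving only the rest of the circuit to track.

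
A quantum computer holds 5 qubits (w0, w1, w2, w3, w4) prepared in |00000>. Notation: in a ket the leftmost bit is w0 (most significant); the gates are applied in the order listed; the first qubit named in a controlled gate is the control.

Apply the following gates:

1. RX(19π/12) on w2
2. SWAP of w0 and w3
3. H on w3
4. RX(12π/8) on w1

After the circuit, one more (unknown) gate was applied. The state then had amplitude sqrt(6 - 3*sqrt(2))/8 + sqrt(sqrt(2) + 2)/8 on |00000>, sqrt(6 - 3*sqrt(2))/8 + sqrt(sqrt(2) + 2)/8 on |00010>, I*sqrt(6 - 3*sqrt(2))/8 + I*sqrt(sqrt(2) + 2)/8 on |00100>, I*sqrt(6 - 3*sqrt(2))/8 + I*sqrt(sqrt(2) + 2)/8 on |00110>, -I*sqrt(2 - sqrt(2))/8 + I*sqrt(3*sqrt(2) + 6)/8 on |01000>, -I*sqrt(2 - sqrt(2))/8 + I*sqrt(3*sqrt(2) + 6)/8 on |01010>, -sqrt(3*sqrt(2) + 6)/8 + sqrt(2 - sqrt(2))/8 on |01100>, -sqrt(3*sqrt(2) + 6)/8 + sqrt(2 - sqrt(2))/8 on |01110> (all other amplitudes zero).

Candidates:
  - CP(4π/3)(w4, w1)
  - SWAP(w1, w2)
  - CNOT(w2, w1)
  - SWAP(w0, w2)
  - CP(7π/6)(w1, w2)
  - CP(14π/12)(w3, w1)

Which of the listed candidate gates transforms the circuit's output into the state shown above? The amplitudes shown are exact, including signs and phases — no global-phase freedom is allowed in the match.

The applied gate was SWAP(w1, w2).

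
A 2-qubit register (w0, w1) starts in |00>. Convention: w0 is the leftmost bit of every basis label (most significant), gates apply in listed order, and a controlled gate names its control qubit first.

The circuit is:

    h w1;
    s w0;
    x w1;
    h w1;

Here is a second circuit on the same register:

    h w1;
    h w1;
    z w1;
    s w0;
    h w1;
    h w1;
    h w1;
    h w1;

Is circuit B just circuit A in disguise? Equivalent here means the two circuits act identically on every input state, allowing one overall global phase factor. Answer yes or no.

Yes: on every input state the two circuits agree up to one overall phase factor.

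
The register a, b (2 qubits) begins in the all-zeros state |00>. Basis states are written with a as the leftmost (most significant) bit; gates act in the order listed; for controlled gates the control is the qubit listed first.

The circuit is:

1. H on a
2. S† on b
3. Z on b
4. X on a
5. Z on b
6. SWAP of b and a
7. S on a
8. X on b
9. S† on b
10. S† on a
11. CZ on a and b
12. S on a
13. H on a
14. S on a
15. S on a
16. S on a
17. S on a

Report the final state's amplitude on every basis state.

The resulting statevector has amplitude 1/2 on |00>, -I/2 on |01>, 1/2 on |10>, -I/2 on |11>.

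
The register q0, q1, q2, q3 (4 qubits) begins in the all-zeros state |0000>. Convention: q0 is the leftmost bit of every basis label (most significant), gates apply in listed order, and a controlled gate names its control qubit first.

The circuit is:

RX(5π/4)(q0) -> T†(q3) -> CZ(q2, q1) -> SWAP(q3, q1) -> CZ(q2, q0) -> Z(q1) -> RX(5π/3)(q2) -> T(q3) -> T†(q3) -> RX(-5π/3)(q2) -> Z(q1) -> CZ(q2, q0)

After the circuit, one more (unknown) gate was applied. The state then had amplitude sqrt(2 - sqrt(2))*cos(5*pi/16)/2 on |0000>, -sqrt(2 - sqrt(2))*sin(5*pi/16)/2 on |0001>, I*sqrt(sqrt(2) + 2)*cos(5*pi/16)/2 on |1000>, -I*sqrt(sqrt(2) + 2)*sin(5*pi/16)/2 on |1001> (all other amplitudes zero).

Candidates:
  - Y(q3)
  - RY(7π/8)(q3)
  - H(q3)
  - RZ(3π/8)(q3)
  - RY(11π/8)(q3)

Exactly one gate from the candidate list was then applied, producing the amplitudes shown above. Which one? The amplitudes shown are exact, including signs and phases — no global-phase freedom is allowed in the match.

The unique candidate consistent with the amplitudes is RY(11π/8)(q3). Key observation: gates 5-12 undo each other exactly, leaving only the rest of the circuit to track.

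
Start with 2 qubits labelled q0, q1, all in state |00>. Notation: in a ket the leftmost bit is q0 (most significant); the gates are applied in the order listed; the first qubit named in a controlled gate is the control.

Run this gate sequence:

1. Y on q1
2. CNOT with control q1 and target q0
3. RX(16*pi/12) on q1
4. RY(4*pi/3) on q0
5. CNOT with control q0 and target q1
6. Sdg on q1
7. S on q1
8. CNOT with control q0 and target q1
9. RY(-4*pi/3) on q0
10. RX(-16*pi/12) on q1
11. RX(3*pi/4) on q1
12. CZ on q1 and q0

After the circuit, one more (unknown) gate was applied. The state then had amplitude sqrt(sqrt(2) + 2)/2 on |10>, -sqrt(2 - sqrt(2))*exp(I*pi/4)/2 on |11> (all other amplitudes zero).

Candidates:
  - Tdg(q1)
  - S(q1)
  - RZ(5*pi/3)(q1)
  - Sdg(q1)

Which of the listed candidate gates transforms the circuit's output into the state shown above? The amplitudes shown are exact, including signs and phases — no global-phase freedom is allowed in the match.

The applied gate was Tdg(q1). Key observation: the block from step 3 through step 10 cancels to the identity and can be dropped.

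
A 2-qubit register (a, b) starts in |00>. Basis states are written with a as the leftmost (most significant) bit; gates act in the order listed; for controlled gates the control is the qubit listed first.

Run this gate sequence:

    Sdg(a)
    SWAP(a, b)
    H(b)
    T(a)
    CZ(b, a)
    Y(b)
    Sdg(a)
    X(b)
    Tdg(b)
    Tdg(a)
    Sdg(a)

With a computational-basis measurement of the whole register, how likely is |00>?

Outcome |00> occurs with probability 1/2.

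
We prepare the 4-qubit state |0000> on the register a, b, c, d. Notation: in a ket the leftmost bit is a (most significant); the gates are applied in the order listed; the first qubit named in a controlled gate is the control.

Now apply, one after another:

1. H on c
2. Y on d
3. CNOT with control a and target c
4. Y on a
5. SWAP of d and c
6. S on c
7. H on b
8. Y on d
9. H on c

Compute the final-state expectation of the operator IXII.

The observable IXII averages to 1.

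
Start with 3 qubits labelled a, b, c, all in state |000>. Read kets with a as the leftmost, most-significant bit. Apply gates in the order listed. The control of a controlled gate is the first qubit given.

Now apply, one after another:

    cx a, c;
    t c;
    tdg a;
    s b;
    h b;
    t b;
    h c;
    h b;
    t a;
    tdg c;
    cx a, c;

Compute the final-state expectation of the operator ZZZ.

The expectation value of ZZZ is 0.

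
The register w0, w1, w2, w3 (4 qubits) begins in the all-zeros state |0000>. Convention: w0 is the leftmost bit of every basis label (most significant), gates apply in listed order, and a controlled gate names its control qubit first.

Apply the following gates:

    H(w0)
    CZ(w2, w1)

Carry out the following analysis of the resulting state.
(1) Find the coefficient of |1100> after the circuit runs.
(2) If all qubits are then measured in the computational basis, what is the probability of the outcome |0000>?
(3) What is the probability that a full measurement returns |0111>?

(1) The final state's coefficient on |1100> equals 0.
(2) The probability of measuring |0000> is 1/2.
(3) Outcome |0111> occurs with probability 0.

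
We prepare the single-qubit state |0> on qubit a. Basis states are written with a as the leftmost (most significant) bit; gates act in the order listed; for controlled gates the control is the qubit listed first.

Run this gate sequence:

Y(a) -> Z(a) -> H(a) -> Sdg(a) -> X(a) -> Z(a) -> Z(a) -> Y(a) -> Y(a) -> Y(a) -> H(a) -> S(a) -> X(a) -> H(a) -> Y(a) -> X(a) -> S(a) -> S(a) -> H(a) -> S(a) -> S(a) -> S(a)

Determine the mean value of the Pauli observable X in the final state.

In the final state, X has expectation 0.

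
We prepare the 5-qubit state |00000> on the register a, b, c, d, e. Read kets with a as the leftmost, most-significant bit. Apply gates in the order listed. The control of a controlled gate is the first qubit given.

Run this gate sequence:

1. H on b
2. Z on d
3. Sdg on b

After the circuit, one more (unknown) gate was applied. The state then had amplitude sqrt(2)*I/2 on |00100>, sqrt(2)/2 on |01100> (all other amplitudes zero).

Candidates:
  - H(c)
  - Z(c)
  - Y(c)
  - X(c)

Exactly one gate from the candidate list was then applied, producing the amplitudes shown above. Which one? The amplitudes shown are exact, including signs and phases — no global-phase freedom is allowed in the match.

The unique candidate consistent with the amplitudes is Y(c).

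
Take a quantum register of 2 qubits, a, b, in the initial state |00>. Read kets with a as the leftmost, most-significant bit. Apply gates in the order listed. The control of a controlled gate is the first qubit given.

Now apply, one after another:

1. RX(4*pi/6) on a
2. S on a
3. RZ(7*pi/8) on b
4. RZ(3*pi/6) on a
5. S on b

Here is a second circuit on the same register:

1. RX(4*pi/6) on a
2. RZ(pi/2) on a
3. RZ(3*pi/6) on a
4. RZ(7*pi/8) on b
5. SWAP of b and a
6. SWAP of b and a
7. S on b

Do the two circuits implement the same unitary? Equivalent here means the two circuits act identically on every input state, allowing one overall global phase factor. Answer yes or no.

Yes, they are equivalent — the unitaries differ by at most a global phase.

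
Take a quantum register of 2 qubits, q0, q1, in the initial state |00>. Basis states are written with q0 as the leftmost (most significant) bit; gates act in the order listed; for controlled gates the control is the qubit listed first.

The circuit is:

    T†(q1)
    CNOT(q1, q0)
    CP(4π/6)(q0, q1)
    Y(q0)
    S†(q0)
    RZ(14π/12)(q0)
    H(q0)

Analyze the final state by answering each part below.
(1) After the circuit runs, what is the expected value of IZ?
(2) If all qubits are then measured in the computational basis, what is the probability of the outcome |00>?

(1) The observable IZ averages to 1.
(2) Outcome |00> occurs with probability 1/2.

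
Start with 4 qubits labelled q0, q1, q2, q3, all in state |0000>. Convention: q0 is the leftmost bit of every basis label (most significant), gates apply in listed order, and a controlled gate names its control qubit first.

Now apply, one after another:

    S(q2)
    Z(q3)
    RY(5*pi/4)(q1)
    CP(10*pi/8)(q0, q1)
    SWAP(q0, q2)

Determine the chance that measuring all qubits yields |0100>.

The probability of measuring |0100> is sqrt(2)/4 + 1/2.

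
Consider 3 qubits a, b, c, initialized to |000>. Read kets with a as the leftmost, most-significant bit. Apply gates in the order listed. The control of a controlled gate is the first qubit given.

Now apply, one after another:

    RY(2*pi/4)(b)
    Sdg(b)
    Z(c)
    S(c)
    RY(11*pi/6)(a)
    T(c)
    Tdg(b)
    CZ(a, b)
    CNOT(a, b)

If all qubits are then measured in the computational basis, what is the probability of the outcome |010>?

Outcome |010> occurs with probability sqrt(3)/8 + 1/4.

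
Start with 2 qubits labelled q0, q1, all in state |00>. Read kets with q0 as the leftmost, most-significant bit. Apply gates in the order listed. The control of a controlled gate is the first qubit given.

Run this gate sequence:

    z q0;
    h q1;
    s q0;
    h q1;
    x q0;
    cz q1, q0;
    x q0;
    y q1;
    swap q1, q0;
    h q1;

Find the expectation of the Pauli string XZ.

The expectation value of XZ is 0.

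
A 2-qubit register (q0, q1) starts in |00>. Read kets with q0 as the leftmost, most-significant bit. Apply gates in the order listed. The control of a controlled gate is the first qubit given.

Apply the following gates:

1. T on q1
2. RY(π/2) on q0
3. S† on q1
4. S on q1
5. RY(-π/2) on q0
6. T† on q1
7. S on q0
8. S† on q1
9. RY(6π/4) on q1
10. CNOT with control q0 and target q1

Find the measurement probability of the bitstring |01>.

The probability of measuring |01> is 1/2. Key observation: the block from step 1 through step 6 cancels to the identity and can be dropped.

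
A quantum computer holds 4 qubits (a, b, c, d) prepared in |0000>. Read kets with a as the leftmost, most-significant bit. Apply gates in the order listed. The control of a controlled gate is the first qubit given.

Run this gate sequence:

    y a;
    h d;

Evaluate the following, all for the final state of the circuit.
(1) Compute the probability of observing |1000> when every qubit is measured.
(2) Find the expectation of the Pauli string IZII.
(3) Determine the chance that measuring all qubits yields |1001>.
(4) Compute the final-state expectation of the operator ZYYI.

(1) A full measurement returns |1000> with probability 1/2.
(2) The observable IZII averages to 1.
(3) A full measurement returns |1001> with probability 1/2.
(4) In the final state, ZYYI has expectation 0.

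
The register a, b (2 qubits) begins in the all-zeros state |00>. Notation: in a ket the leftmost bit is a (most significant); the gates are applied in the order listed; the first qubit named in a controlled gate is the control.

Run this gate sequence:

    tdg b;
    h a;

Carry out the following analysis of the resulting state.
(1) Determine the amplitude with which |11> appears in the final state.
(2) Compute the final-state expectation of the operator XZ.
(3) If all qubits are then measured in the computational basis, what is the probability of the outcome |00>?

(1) |11> carries amplitude 0 in the final state.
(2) The expectation value of XZ is 1.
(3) The probability of measuring |00> is 1/2.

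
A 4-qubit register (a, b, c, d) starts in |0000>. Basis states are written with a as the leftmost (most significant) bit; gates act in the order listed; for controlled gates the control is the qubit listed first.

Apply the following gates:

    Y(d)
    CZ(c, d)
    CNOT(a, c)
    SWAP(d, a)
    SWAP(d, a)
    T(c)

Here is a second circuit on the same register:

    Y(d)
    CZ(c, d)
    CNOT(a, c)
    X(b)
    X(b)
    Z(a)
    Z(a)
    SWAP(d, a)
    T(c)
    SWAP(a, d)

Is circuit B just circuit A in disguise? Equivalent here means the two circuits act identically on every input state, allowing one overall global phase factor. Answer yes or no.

Yes — the two circuits implement the same unitary up to a global phase.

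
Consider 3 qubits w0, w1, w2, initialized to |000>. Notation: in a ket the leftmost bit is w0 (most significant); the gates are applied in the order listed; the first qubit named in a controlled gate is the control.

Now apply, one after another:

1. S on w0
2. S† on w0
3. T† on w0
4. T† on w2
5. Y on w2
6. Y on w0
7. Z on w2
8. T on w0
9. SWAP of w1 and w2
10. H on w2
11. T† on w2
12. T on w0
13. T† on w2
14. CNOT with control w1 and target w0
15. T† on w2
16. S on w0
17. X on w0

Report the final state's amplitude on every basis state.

The final amplitudes are sqrt(2)*I/2 on |110>, -sqrt(2)*exp(3*I*pi/4)/2 on |111>, and 0 on every other basis state.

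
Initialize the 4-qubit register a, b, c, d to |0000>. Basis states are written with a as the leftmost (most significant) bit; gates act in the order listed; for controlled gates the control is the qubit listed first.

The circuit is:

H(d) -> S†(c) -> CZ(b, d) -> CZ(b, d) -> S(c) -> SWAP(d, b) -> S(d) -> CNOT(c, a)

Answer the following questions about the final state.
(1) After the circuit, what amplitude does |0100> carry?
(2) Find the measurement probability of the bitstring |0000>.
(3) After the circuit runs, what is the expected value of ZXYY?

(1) |0100> carries amplitude sqrt(2)/2 in the final state.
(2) The probability of measuring |0000> is 1/2.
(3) The expectation value of ZXYY is 0.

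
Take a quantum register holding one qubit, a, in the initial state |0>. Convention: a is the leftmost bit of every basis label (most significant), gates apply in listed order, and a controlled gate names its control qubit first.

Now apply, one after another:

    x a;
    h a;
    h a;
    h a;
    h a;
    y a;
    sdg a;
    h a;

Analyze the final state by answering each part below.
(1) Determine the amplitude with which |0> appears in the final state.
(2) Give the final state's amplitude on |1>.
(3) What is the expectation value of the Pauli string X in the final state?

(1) The amplitude on |0> is -sqrt(2)*I/2. Key observation: the block from step 2 through step 5 cancels to the identity and can be dropped.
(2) |1> carries amplitude -sqrt(2)*I/2 in the final state.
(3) The expectation value of X is 1.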